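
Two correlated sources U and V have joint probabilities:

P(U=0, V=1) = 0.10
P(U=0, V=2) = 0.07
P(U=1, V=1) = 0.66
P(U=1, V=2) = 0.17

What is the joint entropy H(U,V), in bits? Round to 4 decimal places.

1.4310 bits

H(U,V) = −Σ p(x,y)·log₂ p(x,y) over all 4 cells.
  cell (0,1): −0.10·log₂0.10 = 0.33219
  cell (0,2): −0.07·log₂0.07 = 0.26856
  cell (1,1): −0.66·log₂0.66 = 0.39564
  cell (1,2): −0.17·log₂0.17 = 0.43459
Sum = 1.4310 bits.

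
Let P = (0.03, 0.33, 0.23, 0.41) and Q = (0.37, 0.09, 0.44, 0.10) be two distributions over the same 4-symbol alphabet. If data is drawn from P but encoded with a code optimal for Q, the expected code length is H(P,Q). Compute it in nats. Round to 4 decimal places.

1.9573 nats

H(P,Q) = −Σ p·ln q.
  −0.03·ln(0.37) = 0.02983
  −0.33·ln(0.09) = 0.79462
  −0.23·ln(0.44) = 0.18883
  −0.41·ln(0.10) = 0.94406
H(P,Q) = 1.9573 nats.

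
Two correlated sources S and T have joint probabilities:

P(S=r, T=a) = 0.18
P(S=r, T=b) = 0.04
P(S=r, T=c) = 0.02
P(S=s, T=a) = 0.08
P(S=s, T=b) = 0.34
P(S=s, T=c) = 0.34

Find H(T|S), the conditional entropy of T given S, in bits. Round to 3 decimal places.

Marginals: p(S) = (0.2400, 0.7600), p(T) = (0.2600, 0.3800, 0.3600).
H(T|S) = Σ p(S) · H(T|S=·).
  S=r: p=0.2400, H(T|S=r) = 1.0409
  S=s: p=0.7600, H(T|S=s) = 1.3802
Weighted sum = 1.299 bits.

1.299 bits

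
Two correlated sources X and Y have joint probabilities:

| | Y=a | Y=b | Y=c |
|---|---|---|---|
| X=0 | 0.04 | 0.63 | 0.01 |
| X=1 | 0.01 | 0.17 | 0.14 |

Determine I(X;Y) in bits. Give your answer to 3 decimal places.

Marginals: p(X) = (0.6800, 0.3200), p(Y) = (0.0500, 0.8000, 0.1500).
I(X;Y) = Σ p(x,y)·log₂[p(x,y)/(p(x)p(y))].
  (0,a): 0.04·log₂(1.1765) = 0.0094
  (0,b): 0.63·log₂(1.1581) = 0.1334
  (0,c): 0.01·log₂(0.0980) = -0.0335
  (1,a): 0.01·log₂(0.6250) = -0.0068
  (1,b): 0.17·log₂(0.6641) = -0.1004
  (1,c): 0.14·log₂(2.9167) = 0.2162
Sum = 0.218 bits.

0.218 bits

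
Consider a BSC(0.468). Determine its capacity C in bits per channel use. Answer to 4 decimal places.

Binary symmetric channel: C = 1 − h₂(ε) where h₂ is the binary entropy function.
h₂(0.468) = −0.468·log₂0.468 − 0.532·log₂0.532 = 0.9970.
C = 1 − 0.9970 = 0.0030 bits per channel use.

0.0030 bits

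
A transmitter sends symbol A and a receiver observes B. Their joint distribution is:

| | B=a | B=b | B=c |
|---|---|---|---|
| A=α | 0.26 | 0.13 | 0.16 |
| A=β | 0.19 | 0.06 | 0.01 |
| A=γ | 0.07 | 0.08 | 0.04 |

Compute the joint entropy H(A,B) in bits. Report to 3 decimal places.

2.822 bits

H(A,B) = −Σ p(x,y)·log₂ p(x,y) over all 9 cells.
  cell (α,a): −0.26·log₂0.26 = 0.5053
  cell (α,b): −0.13·log₂0.13 = 0.3826
  cell (α,c): −0.16·log₂0.16 = 0.4230
  cell (β,a): −0.19·log₂0.19 = 0.4552
  cell (β,b): −0.06·log₂0.06 = 0.2435
  cell (β,c): −0.01·log₂0.01 = 0.0664
  cell (γ,a): −0.07·log₂0.07 = 0.2686
  cell (γ,b): −0.08·log₂0.08 = 0.2915
  cell (γ,c): −0.04·log₂0.04 = 0.1858
Sum = 2.822 bits.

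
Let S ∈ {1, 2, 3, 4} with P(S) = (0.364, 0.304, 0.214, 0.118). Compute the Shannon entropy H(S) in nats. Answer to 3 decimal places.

H(S) = −Σ p·ln p.
  −(0.364)·ln(0.364) = 0.3679
  −(0.304)·ln(0.304) = 0.3620
  −(0.214)·ln(0.214) = 0.3299
  −(0.118)·ln(0.118) = 0.2522
Sum: 0.3679 + 0.3620 + 0.3299 + 0.2522 = 1.312 nats.

1.312 nats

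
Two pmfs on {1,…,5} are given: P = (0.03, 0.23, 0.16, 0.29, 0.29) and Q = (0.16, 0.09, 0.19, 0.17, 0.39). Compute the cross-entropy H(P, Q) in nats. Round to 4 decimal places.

H(P,Q) = −Σ p·ln q.
  −0.03·ln(0.16) = 0.05498
  −0.23·ln(0.09) = 0.55383
  −0.16·ln(0.19) = 0.26572
  −0.29·ln(0.17) = 0.51387
  −0.29·ln(0.39) = 0.27307
H(P,Q) = 1.6615 nats.

1.6615 nats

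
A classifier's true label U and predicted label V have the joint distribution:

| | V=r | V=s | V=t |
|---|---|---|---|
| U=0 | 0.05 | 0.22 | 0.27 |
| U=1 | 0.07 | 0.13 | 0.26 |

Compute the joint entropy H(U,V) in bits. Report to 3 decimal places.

H(U,V) = −Σ p(x,y)·log₂ p(x,y) over all 6 cells.
  cell (0,r): −0.05·log₂0.05 = 0.2161
  cell (0,s): −0.22·log₂0.22 = 0.4806
  cell (0,t): −0.27·log₂0.27 = 0.5100
  cell (1,r): −0.07·log₂0.07 = 0.2686
  cell (1,s): −0.13·log₂0.13 = 0.3826
  cell (1,t): −0.26·log₂0.26 = 0.5053
Sum = 2.363 bits.

2.363 bits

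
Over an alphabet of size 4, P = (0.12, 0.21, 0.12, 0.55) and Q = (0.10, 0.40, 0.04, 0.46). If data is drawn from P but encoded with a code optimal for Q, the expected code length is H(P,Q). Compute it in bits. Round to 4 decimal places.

1.8497 bits

H(P,Q) = −Σ p·log₂ q.
  −0.12·log₂(0.10) = 0.39863
  −0.21·log₂(0.40) = 0.27760
  −0.12·log₂(0.04) = 0.55726
  −0.55·log₂(0.46) = 0.61616
H(P,Q) = 1.8497 bits.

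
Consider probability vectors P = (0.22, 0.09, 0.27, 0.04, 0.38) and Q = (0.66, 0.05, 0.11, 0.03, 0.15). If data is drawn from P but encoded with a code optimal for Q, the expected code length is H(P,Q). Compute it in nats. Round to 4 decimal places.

H(P,Q) = −Σ p·ln q.
  −0.22·ln(0.66) = 0.09141
  −0.09·ln(0.05) = 0.26962
  −0.27·ln(0.11) = 0.59596
  −0.04·ln(0.03) = 0.14026
  −0.38·ln(0.15) = 0.72091
H(P,Q) = 1.8182 nats.

1.8182 nats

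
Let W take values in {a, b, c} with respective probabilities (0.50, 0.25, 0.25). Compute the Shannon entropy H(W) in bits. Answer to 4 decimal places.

1.5000 bits

H(W) = −Σ p·log₂ p.
  −(0.50)·log₂(0.50) = 0.50000
  −(0.25)·log₂(0.25) = 0.50000
  −(0.25)·log₂(0.25) = 0.50000
Sum: 0.50000 + 0.50000 + 0.50000 = 1.5000 bits.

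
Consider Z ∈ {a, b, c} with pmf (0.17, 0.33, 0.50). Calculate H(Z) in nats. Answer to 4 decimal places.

H(Z) = −Σ p·ln p.
  −(0.17)·ln(0.17) = 0.30123
  −(0.33)·ln(0.33) = 0.36586
  −(0.50)·ln(0.50) = 0.34657
Sum: 0.30123 + 0.36586 + 0.34657 = 1.0137 nats.

1.0137 nats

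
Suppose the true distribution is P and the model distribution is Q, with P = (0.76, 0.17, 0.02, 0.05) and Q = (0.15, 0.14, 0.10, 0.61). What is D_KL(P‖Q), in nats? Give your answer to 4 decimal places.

1.1090 nats

D(P‖Q) = Σ p·ln(p/q).
  0.76·ln(0.76/0.15) = 1.23324
  0.17·ln(0.17/0.14) = 0.03301
  0.02·ln(0.02/0.10) = -0.03219
  0.05·ln(0.05/0.61) = -0.12507
D(P‖Q) = 1.1090 nats.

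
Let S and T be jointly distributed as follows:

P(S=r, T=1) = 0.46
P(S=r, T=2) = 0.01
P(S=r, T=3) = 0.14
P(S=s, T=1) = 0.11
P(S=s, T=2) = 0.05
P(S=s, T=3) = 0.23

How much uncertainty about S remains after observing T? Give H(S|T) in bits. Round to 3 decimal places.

Chain rule: H(S|T) = H(S,T) − H(T).
Marginals: p(S) = (0.6100, 0.3900), p(T) = (0.5700, 0.0600, 0.3700).
H(S,T) = 2.0329 bits; H(T) = 1.2365 bits.
H(S|T) = 2.0329 − 1.2365 = 0.796 bits.

0.796 bits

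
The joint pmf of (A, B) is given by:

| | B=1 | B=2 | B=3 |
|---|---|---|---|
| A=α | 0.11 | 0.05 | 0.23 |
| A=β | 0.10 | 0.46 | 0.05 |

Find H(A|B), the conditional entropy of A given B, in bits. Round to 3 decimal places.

0.635 bits

Chain rule: H(A|B) = H(A,B) − H(B).
Marginals: p(A) = (0.3900, 0.6100), p(B) = (0.2100, 0.5100, 0.2800).
H(A,B) = 2.1177 bits; H(B) = 1.4825 bits.
H(A|B) = 2.1177 − 1.4825 = 0.635 bits.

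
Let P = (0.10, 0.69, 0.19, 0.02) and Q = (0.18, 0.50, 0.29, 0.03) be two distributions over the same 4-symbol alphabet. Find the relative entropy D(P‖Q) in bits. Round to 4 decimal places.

D(P‖Q) = Σ p·log₂(p/q).
  0.10·log₂(0.10/0.18) = -0.08480
  0.69·log₂(0.69/0.50) = 0.32062
  0.19·log₂(0.19/0.29) = -0.11591
  0.02·log₂(0.02/0.03) = -0.01170
D(P‖Q) = 0.1082 bits.

0.1082 bits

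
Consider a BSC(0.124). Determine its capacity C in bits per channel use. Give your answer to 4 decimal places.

Binary symmetric channel: C = 1 − h₂(ε) where h₂ is the binary entropy function.
h₂(0.124) = −0.124·log₂0.124 − 0.876·log₂0.876 = 0.5408.
C = 1 − 0.5408 = 0.4592 bits per channel use.

0.4592 bits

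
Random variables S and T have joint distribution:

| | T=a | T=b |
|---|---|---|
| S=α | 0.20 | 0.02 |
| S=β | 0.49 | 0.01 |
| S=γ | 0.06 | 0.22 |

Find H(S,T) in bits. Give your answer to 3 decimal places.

H(S,T) = −Σ p(x,y)·log₂ p(x,y) over all 6 cells.
  cell (α,a): −0.20·log₂0.20 = 0.4644
  cell (α,b): −0.02·log₂0.02 = 0.1129
  cell (β,a): −0.49·log₂0.49 = 0.5043
  cell (β,b): −0.01·log₂0.01 = 0.0664
  cell (γ,a): −0.06·log₂0.06 = 0.2435
  cell (γ,b): −0.22·log₂0.22 = 0.4806
Sum = 1.872 bits.

1.872 bits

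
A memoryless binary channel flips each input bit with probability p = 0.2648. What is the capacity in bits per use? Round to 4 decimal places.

Binary symmetric channel: C = 1 − h₂(ε) where h₂ is the binary entropy function.
h₂(0.2648) = −0.2648·log₂0.2648 − 0.7352·log₂0.7352 = 0.8339.
C = 1 − 0.8339 = 0.1661 bits per channel use.

0.1661 bits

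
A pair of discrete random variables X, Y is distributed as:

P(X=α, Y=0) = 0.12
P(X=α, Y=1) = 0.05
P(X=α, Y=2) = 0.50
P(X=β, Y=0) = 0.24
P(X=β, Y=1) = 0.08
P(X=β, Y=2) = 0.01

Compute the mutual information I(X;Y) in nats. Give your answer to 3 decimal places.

Marginals: p(X) = (0.6700, 0.3300), p(Y) = (0.3600, 0.1300, 0.5100).
I(X;Y) = H(X) + H(Y) − H(X,Y).
H(X) = 0.6342, H(Y) = 0.9764, H(X,Y) = 1.3414.
I(X;Y) = 0.6342 + 0.9764 − 1.3414 = 0.269 nats.

0.269 nats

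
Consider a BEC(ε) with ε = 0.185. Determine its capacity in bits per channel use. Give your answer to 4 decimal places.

Binary erasure channel: capacity C = 1 − ε.
C = 1 − 0.185 = 0.8150 bits per channel use.

0.8150 bits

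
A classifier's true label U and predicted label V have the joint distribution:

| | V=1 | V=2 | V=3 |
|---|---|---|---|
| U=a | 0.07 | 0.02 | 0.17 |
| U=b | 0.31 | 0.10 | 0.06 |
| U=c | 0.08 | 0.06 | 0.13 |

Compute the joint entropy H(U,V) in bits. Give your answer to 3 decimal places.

H(U,V) = −Σ p(x,y)·log₂ p(x,y) over all 9 cells.
  cell (a,1): −0.07·log₂0.07 = 0.2686
  cell (a,2): −0.02·log₂0.02 = 0.1129
  cell (a,3): −0.17·log₂0.17 = 0.4346
  cell (b,1): −0.31·log₂0.31 = 0.5238
  cell (b,2): −0.10·log₂0.10 = 0.3322
  cell (b,3): −0.06·log₂0.06 = 0.2435
  cell (c,1): −0.08·log₂0.08 = 0.2915
  cell (c,2): −0.06·log₂0.06 = 0.2435
  cell (c,3): −0.13·log₂0.13 = 0.3826
Sum = 2.833 bits.

2.833 bits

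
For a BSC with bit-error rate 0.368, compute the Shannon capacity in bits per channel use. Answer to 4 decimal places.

0.0509 bits

Binary symmetric channel: C = 1 − h₂(ε) where h₂ is the binary entropy function.
h₂(0.368) = −0.368·log₂0.368 − 0.632·log₂0.632 = 0.9491.
C = 1 − 0.9491 = 0.0509 bits per channel use.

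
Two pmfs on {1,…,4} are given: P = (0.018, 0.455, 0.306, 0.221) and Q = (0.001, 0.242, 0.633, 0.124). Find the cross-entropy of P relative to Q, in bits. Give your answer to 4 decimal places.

H(P,Q) = −Σ p·log₂ q.
  −0.018·log₂(0.001) = 0.17938
  −0.455·log₂(0.242) = 0.93135
  −0.306·log₂(0.633) = 0.20188
  −0.221·log₂(0.124) = 0.66556
H(P,Q) = 1.9782 bits.

1.9782 bits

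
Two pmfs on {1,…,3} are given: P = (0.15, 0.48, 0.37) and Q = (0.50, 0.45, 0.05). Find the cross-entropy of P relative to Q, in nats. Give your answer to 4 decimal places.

1.5957 nats

H(P,Q) = −Σ p·ln q.
  −0.15·ln(0.50) = 0.10397
  −0.48·ln(0.45) = 0.38328
  −0.37·ln(0.05) = 1.10842
H(P,Q) = 1.5957 nats.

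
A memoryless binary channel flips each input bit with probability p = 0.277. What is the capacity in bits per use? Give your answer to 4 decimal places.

Binary symmetric channel: C = 1 − h₂(ε) where h₂ is the binary entropy function.
h₂(0.277) = −0.277·log₂0.277 − 0.723·log₂0.723 = 0.8513.
C = 1 − 0.8513 = 0.1487 bits per channel use.

0.1487 bits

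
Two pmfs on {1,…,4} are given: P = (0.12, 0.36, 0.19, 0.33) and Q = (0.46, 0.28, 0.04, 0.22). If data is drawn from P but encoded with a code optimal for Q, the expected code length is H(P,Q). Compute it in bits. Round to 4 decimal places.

H(P,Q) = −Σ p·log₂ q.
  −0.12·log₂(0.46) = 0.13444
  −0.36·log₂(0.28) = 0.66114
  −0.19·log₂(0.04) = 0.88233
  −0.33·log₂(0.22) = 0.72086
H(P,Q) = 2.3988 bits.

2.3988 bits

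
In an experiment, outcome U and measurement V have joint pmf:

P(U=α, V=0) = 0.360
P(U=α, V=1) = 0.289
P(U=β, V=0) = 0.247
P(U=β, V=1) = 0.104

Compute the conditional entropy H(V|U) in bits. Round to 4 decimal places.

Chain rule: H(V|U) = H(U,V) − H(U).
Marginals: p(U) = (0.6490, 0.3510), p(V) = (0.6070, 0.3930).
H(U,V) = 1.8861 bits; H(U) = 0.9350 bits.
H(V|U) = 1.8861 − 0.9350 = 0.9511 bits.

0.9511 bits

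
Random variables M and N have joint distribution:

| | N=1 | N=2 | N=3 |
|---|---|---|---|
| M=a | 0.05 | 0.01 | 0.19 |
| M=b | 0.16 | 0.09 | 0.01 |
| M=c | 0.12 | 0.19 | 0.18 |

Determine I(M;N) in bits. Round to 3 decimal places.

0.278 bits

Marginals: p(M) = (0.2500, 0.2600, 0.4900), p(N) = (0.3300, 0.2900, 0.3800).
I(M;N) = H(M) + H(N) − H(M,N).
H(M) = 1.5096, H(N) = 1.5762, H(M,N) = 2.8075.
I(M;N) = 1.5096 + 1.5762 − 2.8075 = 0.278 bits.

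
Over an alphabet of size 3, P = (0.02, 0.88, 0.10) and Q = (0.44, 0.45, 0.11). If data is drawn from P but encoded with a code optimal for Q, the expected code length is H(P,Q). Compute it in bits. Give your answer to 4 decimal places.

1.3559 bits

H(P,Q) = −Σ p·log₂ q.
  −0.02·log₂(0.44) = 0.02369
  −0.88·log₂(0.45) = 1.01376
  −0.10·log₂(0.11) = 0.31844
H(P,Q) = 1.3559 bits.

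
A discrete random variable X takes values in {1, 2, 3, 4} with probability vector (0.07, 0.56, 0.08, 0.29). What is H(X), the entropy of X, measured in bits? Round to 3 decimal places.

1.546 bits

H(X) = −Σ p·log₂ p.
  −(0.07)·log₂(0.07) = 0.2686
  −(0.56)·log₂(0.56) = 0.4684
  −(0.08)·log₂(0.08) = 0.2915
  −(0.29)·log₂(0.29) = 0.5179
Sum: 0.2686 + 0.4684 + 0.2915 + 0.5179 = 1.546 bits.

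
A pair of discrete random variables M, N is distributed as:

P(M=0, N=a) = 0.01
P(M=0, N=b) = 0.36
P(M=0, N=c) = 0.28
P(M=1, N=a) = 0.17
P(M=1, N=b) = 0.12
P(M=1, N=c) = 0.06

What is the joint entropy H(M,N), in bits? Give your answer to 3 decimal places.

H(M,N) = −Σ p(x,y)·log₂ p(x,y) over all 6 cells.
  cell (0,a): −0.01·log₂0.01 = 0.0664
  cell (0,b): −0.36·log₂0.36 = 0.5306
  cell (0,c): −0.28·log₂0.28 = 0.5142
  cell (1,a): −0.17·log₂0.17 = 0.4346
  cell (1,b): −0.12·log₂0.12 = 0.3671
  cell (1,c): −0.06·log₂0.06 = 0.2435
Sum = 2.156 bits.

2.156 bits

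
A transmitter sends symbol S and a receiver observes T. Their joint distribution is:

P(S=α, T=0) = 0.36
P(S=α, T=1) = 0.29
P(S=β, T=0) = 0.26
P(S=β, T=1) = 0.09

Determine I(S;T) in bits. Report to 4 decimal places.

0.0256 bits

Marginals: p(S) = (0.6500, 0.3500), p(T) = (0.6200, 0.3800).
I(S;T) = Σ p(x,y)·log₂[p(x,y)/(p(x)p(y))].
  (α,0): 0.36·log₂(0.8933) = -0.05860
  (α,1): 0.29·log₂(1.1741) = 0.06715
  (β,0): 0.26·log₂(1.1982) = 0.06781
  (β,1): 0.09·log₂(0.6767) = -0.05071
Sum = 0.0256 bits.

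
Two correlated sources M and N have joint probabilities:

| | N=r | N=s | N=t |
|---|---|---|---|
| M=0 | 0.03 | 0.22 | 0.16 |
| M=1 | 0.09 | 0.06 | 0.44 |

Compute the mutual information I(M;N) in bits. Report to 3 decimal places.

Marginals: p(M) = (0.4100, 0.5900), p(N) = (0.1200, 0.2800, 0.6000).
I(M;N) = Σ p(x,y)·log₂[p(x,y)/(p(x)p(y))].
  (0,r): 0.03·log₂(0.6098) = -0.0214
  (0,s): 0.22·log₂(1.9164) = 0.2064
  (0,t): 0.16·log₂(0.6504) = -0.0993
  (1,r): 0.09·log₂(1.2712) = 0.0312
  (1,s): 0.06·log₂(0.3632) = -0.0877
  (1,t): 0.44·log₂(1.2429) = 0.1381
Sum = 0.167 bits.

0.167 bits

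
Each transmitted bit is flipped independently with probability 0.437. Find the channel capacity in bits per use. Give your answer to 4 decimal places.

0.0115 bits

Binary symmetric channel: C = 1 − h₂(ε) where h₂ is the binary entropy function.
h₂(0.437) = −0.437·log₂0.437 − 0.563·log₂0.563 = 0.9885.
C = 1 − 0.9885 = 0.0115 bits per channel use.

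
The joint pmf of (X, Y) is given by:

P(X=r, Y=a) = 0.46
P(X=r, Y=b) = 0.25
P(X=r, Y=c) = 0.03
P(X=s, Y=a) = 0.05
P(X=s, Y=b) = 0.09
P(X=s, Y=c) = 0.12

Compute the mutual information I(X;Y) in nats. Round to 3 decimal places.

0.138 nats

Marginals: p(X) = (0.7400, 0.2600), p(Y) = (0.5100, 0.3400, 0.1500).
I(X;Y) = H(X) + H(Y) − H(X,Y).
H(X) = 0.5731, H(Y) = 0.9948, H(X,Y) = 1.4299.
I(X;Y) = 0.5731 + 0.9948 − 1.4299 = 0.138 nats.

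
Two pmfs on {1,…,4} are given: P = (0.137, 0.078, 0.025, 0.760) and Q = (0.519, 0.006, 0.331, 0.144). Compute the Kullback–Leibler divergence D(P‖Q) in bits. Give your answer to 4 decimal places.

1.7562 bits

D(P‖Q) = Σ p·log₂(p/q).
  0.137·log₂(0.137/0.519) = -0.26325
  0.078·log₂(0.078/0.006) = 0.28863
  0.025·log₂(0.025/0.331) = -0.09317
  0.760·log₂(0.760/0.144) = 1.82395
D(P‖Q) = 1.7562 bits.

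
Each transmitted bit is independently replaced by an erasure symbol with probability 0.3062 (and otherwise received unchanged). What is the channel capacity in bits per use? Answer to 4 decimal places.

Binary erasure channel: capacity C = 1 − ε.
C = 1 − 0.3062 = 0.6938 bits per channel use.

0.6938 bits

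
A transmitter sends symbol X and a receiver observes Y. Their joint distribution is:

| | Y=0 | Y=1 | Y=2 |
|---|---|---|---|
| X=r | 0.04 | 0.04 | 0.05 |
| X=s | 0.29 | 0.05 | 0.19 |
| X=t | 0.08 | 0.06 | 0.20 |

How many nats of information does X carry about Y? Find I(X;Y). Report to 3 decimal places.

Marginals: p(X) = (0.1300, 0.5300, 0.3400), p(Y) = (0.4100, 0.1500, 0.4400).
I(X;Y) = Σ p(x,y)·ln[p(x,y)/(p(x)p(y))].
  (r,0): 0.04·ln(0.7505) = -0.0115
  (r,1): 0.04·ln(2.0513) = 0.0287
  (r,2): 0.05·ln(0.8741) = -0.0067
  (s,0): 0.29·ln(1.3346) = 0.0837
  (s,1): 0.05·ln(0.6289) = -0.0232
  (s,2): 0.19·ln(0.8148) = -0.0389
  (t,0): 0.08·ln(0.5739) = -0.0444
  (t,1): 0.06·ln(1.1765) = 0.0098
  (t,2): 0.20·ln(1.3369) = 0.0581
Sum = 0.056 nats.

0.056 nats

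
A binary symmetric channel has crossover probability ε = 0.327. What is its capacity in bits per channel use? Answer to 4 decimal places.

Binary symmetric channel: C = 1 − h₂(ε) where h₂ is the binary entropy function.
h₂(0.327) = −0.327·log₂0.327 − 0.673·log₂0.673 = 0.9118.
C = 1 − 0.9118 = 0.0882 bits per channel use.

0.0882 bits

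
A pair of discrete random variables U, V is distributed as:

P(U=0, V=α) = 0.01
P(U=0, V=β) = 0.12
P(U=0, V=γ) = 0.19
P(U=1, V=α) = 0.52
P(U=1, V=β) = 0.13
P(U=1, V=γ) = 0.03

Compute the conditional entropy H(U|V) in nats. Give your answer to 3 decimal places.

Marginals: p(U) = (0.3200, 0.6800), p(V) = (0.5300, 0.2500, 0.2200).
H(U|V) = Σ p(V) · H(U|V=·).
  V=α: p=0.5300, H(U|V=α) = 0.0936
  V=β: p=0.2500, H(U|V=β) = 0.6923
  V=γ: p=0.2200, H(U|V=γ) = 0.3983
Weighted sum = 0.310 nats.

0.310 nats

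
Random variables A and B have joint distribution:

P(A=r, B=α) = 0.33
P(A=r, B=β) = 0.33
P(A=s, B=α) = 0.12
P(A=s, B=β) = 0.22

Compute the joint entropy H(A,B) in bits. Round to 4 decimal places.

1.9033 bits

H(A,B) = −Σ p(x,y)·log₂ p(x,y) over all 4 cells.
  cell (r,α): −0.33·log₂0.33 = 0.52782
  cell (r,β): −0.33·log₂0.33 = 0.52782
  cell (s,α): −0.12·log₂0.12 = 0.36707
  cell (s,β): −0.22·log₂0.22 = 0.48057
Sum = 1.9033 bits.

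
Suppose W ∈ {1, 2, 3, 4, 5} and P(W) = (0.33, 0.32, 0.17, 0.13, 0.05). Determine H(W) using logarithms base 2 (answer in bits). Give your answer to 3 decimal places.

2.087 bits

H(W) = −Σ p·log₂ p.
  −(0.33)·log₂(0.33) = 0.5278
  −(0.32)·log₂(0.32) = 0.5260
  −(0.17)·log₂(0.17) = 0.4346
  −(0.13)·log₂(0.13) = 0.3826
  −(0.05)·log₂(0.05) = 0.2161
Sum: 0.5278 + 0.5260 + 0.4346 + 0.3826 + 0.2161 = 2.087 bits.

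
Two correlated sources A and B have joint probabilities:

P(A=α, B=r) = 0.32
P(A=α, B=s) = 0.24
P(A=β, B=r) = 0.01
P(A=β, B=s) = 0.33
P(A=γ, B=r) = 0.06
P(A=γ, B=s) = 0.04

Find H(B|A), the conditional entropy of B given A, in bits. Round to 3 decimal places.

Marginals: p(A) = (0.5600, 0.3400, 0.1000), p(B) = (0.3900, 0.6100).
H(B|A) = Σ p(A) · H(B|A=·).
  A=α: p=0.5600, H(B|A=α) = 0.9852
  A=β: p=0.3400, H(B|A=β) = 0.1914
  A=γ: p=0.1000, H(B|A=γ) = 0.9710
Weighted sum = 0.714 bits.

0.714 bits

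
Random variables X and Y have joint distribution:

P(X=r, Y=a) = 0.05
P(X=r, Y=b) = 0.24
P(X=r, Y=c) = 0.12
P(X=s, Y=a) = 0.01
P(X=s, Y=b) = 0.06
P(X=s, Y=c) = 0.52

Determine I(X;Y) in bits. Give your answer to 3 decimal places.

0.275 bits

Marginals: p(X) = (0.4100, 0.5900), p(Y) = (0.0600, 0.3000, 0.6400).
I(X;Y) = H(X) + H(Y) − H(X,Y).
H(X) = 0.9765, H(Y) = 1.1767, H(X,Y) = 1.8778.
I(X;Y) = 0.9765 + 1.1767 − 1.8778 = 0.275 bits.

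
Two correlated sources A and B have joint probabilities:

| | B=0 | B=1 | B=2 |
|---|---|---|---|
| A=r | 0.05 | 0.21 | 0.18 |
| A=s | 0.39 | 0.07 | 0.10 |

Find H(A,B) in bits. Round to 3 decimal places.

2.265 bits

H(A,B) = −Σ p(x,y)·log₂ p(x,y) over all 6 cells.
  cell (r,0): −0.05·log₂0.05 = 0.2161
  cell (r,1): −0.21·log₂0.21 = 0.4728
  cell (r,2): −0.18·log₂0.18 = 0.4453
  cell (s,0): −0.39·log₂0.39 = 0.5298
  cell (s,1): −0.07·log₂0.07 = 0.2686
  cell (s,2): −0.10·log₂0.10 = 0.3322
Sum = 2.265 bits.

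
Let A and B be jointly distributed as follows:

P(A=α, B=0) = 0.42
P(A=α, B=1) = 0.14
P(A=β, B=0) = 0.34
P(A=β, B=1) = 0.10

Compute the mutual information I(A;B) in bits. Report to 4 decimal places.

0.0005 bits

Marginals: p(A) = (0.5600, 0.4400), p(B) = (0.7600, 0.2400).
I(A;B) = H(A) + H(B) − H(A,B).
H(A) = 0.9896, H(B) = 0.7950, H(A,B) = 1.7841.
I(A;B) = 0.9896 + 0.7950 − 1.7841 = 0.0005 bits.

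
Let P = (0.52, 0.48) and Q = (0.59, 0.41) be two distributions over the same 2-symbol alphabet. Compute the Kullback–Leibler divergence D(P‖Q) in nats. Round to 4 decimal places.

0.0100 nats

D(P‖Q) = Σ p·ln(p/q).
  0.52·ln(0.52/0.59) = -0.06567
  0.48·ln(0.48/0.41) = 0.07566
D(P‖Q) = 0.0100 nats.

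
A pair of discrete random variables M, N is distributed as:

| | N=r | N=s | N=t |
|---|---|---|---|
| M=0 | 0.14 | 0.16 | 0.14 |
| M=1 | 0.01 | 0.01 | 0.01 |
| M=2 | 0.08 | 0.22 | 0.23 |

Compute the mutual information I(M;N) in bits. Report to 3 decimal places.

Marginals: p(M) = (0.4400, 0.0300, 0.5300), p(N) = (0.2300, 0.3900, 0.3800).
I(M;N) = Σ p(x,y)·log₂[p(x,y)/(p(x)p(y))].
  (0,r): 0.14·log₂(1.3834) = 0.0656
  (0,s): 0.16·log₂(0.9324) = -0.0162
  (0,t): 0.14·log₂(0.8373) = -0.0359
  (1,r): 0.01·log₂(1.4493) = 0.0054
  (1,s): 0.01·log₂(0.8547) = -0.0023
  (1,t): 0.01·log₂(0.8772) = -0.0019
  (2,r): 0.08·log₂(0.6563) = -0.0486
  (2,s): 0.22·log₂(1.0643) = 0.0198
  (2,t): 0.23·log₂(1.1420) = 0.0441
Sum = 0.030 bits.

0.030 bits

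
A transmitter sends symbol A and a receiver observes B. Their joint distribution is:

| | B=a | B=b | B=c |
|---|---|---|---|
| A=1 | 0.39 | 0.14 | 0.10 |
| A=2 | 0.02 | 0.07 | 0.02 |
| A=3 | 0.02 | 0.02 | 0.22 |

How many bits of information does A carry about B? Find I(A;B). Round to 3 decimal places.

Marginals: p(A) = (0.6300, 0.1100, 0.2600), p(B) = (0.4300, 0.2300, 0.3400).
I(A;B) = H(A) + H(B) − H(A,B).
H(A) = 1.2755, H(B) = 1.5404, H(A,B) = 2.4597.
I(A;B) = 1.2755 + 1.5404 − 2.4597 = 0.356 bits.

0.356 bits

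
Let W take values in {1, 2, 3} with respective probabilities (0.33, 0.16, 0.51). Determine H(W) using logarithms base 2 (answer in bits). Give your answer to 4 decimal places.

H(W) = −Σ p·log₂ p.
  −(0.33)·log₂(0.33) = 0.52782
  −(0.16)·log₂(0.16) = 0.42302
  −(0.51)·log₂(0.51) = 0.49543
Sum: 0.52782 + 0.42302 + 0.49543 = 1.4463 bits.

1.4463 bits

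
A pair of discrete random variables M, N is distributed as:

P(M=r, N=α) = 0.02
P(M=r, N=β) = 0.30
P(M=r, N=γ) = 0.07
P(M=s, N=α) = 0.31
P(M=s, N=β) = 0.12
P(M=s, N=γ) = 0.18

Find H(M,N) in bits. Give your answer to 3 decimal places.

H(M,N) = −Σ p(x,y)·log₂ p(x,y) over all 6 cells.
  cell (r,α): −0.02·log₂0.02 = 0.1129
  cell (r,β): −0.30·log₂0.30 = 0.5211
  cell (r,γ): −0.07·log₂0.07 = 0.2686
  cell (s,α): −0.31·log₂0.31 = 0.5238
  cell (s,β): −0.12·log₂0.12 = 0.3671
  cell (s,γ): −0.18·log₂0.18 = 0.4453
Sum = 2.239 bits.

2.239 bits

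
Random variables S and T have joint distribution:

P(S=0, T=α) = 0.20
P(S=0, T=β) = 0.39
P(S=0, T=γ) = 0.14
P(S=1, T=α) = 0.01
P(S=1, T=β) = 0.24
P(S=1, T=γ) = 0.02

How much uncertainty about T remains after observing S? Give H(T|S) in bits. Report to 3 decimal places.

1.223 bits

Marginals: p(S) = (0.7300, 0.2700), p(T) = (0.2100, 0.6300, 0.1600).
H(T|S) = Σ p(S) · H(T|S=·).
  S=0: p=0.7300, H(T|S=0) = 1.4518
  S=1: p=0.2700, H(T|S=1) = 0.6053
Weighted sum = 1.223 bits.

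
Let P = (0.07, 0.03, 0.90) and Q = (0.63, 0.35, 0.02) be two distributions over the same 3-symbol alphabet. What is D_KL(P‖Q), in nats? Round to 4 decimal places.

D(P‖Q) = Σ p·ln(p/q).
  0.07·ln(0.07/0.63) = -0.15381
  0.03·ln(0.03/0.35) = -0.07370
  0.90·ln(0.90/0.02) = 3.42600
D(P‖Q) = 3.1985 nats.

3.1985 nats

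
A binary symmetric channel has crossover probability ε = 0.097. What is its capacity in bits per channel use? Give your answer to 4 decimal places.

0.5406 bits

Binary symmetric channel: C = 1 − h₂(ε) where h₂ is the binary entropy function.
h₂(0.097) = −0.097·log₂0.097 − 0.903·log₂0.903 = 0.4594.
C = 1 − 0.4594 = 0.5406 bits per channel use.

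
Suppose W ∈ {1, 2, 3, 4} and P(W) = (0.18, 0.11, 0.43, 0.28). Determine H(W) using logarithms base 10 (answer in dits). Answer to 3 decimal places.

0.552 dits

H(W) = −Σ p·log₁₀ p.
  −(0.18)·log₁₀(0.18) = 0.1341
  −(0.11)·log₁₀(0.11) = 0.1054
  −(0.43)·log₁₀(0.43) = 0.1576
  −(0.28)·log₁₀(0.28) = 0.1548
Sum: 0.1341 + 0.1054 + 0.1576 + 0.1548 = 0.552 dits.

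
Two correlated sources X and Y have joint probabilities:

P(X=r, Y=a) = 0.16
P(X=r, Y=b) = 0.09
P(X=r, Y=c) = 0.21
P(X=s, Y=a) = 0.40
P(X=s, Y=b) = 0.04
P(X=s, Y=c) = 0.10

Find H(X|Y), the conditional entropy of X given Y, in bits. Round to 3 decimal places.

0.880 bits

Marginals: p(X) = (0.4600, 0.5400), p(Y) = (0.5600, 0.1300, 0.3100).
H(X|Y) = Σ p(Y) · H(X|Y=·).
  Y=a: p=0.5600, H(X|Y=a) = 0.8631
  Y=b: p=0.1300, H(X|Y=b) = 0.8905
  Y=c: p=0.3100, H(X|Y=c) = 0.9072
Weighted sum = 0.880 bits.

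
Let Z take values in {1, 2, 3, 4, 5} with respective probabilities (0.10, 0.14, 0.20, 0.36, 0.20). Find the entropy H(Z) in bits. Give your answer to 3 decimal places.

H(Z) = −Σ p·log₂ p.
  −(0.10)·log₂(0.10) = 0.3322
  −(0.14)·log₂(0.14) = 0.3971
  −(0.20)·log₂(0.20) = 0.4644
  −(0.36)·log₂(0.36) = 0.5306
  −(0.20)·log₂(0.20) = 0.4644
Sum: 0.3322 + 0.3971 + 0.4644 + 0.5306 + 0.4644 = 2.189 bits.

2.189 bits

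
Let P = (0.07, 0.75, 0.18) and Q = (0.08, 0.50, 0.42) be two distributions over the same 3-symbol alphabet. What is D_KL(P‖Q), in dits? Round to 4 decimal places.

0.0618 dits

D(P‖Q) = Σ p·log₁₀(p/q).
  0.07·log₁₀(0.07/0.08) = -0.00406
  0.75·log₁₀(0.75/0.50) = 0.13207
  0.18·log₁₀(0.18/0.42) = -0.06624
D(P‖Q) = 0.0618 dits.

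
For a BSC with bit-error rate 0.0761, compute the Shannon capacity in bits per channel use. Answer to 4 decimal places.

Binary symmetric channel: C = 1 − h₂(ε) where h₂ is the binary entropy function.
h₂(0.0761) = −0.0761·log₂0.0761 − 0.9239·log₂0.9239 = 0.3883.
C = 1 − 0.3883 = 0.6117 bits per channel use.

0.6117 bits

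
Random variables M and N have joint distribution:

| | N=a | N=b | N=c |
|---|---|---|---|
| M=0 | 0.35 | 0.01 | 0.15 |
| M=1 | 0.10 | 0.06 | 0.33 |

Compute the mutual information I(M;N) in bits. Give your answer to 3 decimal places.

0.184 bits

Marginals: p(M) = (0.5100, 0.4900), p(N) = (0.4500, 0.0700, 0.4800).
I(M;N) = Σ p(x,y)·log₂[p(x,y)/(p(x)p(y))].
  (0,a): 0.35·log₂(1.5251) = 0.2131
  (0,b): 0.01·log₂(0.2801) = -0.0184
  (0,c): 0.15·log₂(0.6127) = -0.1060
  (1,a): 0.10·log₂(0.4535) = -0.1141
  (1,b): 0.06·log₂(1.7493) = 0.0484
  (1,c): 0.33·log₂(1.4031) = 0.1612
Sum = 0.184 bits.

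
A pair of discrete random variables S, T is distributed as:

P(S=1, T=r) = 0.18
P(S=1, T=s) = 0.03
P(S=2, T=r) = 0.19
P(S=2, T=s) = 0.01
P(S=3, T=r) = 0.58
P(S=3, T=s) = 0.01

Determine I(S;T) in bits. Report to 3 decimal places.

Marginals: p(S) = (0.2100, 0.2000, 0.5900), p(T) = (0.9500, 0.0500).
I(S;T) = Σ p(x,y)·log₂[p(x,y)/(p(x)p(y))].
  (1,r): 0.18·log₂(0.9023) = -0.0267
  (1,s): 0.03·log₂(2.8571) = 0.0454
  (2,r): 0.19·log₂(1.0000) = 0.0000
  (2,s): 0.01·log₂(1.0000) = 0.0000
  (3,r): 0.58·log₂(1.0348) = 0.0286
  (3,s): 0.01·log₂(0.3390) = -0.0156
Sum = 0.032 bits.

0.032 bits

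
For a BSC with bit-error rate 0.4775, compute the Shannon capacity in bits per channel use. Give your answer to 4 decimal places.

0.0015 bits

Binary symmetric channel: C = 1 − h₂(ε) where h₂ is the binary entropy function.
h₂(0.4775) = −0.4775·log₂0.4775 − 0.5225·log₂0.5225 = 0.9985.
C = 1 − 0.9985 = 0.0015 bits per channel use.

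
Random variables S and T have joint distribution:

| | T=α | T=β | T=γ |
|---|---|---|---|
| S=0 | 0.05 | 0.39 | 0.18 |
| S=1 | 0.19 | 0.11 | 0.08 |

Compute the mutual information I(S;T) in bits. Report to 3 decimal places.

0.169 bits

Marginals: p(S) = (0.6200, 0.3800), p(T) = (0.2400, 0.5000, 0.2600).
I(S;T) = H(S) + H(T) − H(S,T).
H(S) = 0.9580, H(T) = 1.4994, H(S,T) = 2.2882.
I(S;T) = 0.9580 + 1.4994 − 2.2882 = 0.169 bits.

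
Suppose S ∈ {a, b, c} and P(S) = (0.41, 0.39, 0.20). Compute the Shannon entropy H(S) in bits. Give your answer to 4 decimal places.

1.5216 bits

H(S) = −Σ p·log₂ p.
  −(0.41)·log₂(0.41) = 0.52738
  −(0.39)·log₂(0.39) = 0.52980
  −(0.20)·log₂(0.20) = 0.46439
Sum: 0.52738 + 0.52980 + 0.46439 = 1.5216 bits.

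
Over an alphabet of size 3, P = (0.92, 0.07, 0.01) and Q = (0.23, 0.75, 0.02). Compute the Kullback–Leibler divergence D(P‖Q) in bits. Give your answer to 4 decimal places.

D(P‖Q) = Σ p·log₂(p/q).
  0.92·log₂(0.92/0.23) = 1.84000
  0.07·log₂(0.07/0.75) = -0.23950
  0.01·log₂(0.01/0.02) = -0.01000
D(P‖Q) = 1.5905 bits.

1.5905 bits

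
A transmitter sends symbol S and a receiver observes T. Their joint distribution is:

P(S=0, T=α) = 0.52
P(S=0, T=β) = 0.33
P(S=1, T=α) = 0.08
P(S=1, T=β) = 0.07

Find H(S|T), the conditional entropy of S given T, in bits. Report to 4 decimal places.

Marginals: p(S) = (0.8500, 0.1500), p(T) = (0.6000, 0.4000).
H(S|T) = Σ p(T) · H(S|T=·).
  T=α: p=0.6000, H(S|T=α) = 0.5665
  T=β: p=0.4000, H(S|T=β) = 0.6690
Weighted sum = 0.6075 bits.

0.6075 bits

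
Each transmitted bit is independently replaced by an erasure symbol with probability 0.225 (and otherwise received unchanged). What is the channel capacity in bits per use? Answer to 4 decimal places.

0.7750 bits

Binary erasure channel: capacity C = 1 − ε.
C = 1 − 0.225 = 0.7750 bits per channel use.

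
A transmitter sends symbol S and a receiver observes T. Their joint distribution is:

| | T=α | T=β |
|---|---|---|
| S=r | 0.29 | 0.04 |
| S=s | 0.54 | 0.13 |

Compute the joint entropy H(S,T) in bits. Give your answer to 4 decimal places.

H(S,T) = −Σ p(x,y)·log₂ p(x,y) over all 4 cells.
  cell (r,α): −0.29·log₂0.29 = 0.51790
  cell (r,β): −0.04·log₂0.04 = 0.18575
  cell (s,α): −0.54·log₂0.54 = 0.48004
  cell (s,β): −0.13·log₂0.13 = 0.38264
Sum = 1.5663 bits.

1.5663 bits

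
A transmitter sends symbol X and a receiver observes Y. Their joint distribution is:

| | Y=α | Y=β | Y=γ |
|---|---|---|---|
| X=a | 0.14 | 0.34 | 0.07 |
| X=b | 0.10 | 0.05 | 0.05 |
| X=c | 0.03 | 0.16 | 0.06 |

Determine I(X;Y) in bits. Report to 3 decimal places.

0.091 bits

Marginals: p(X) = (0.5500, 0.2000, 0.2500), p(Y) = (0.2700, 0.5500, 0.1800).
I(X;Y) = H(X) + H(Y) − H(X,Y).
H(X) = 1.4388, H(Y) = 1.4297, H(X,Y) = 2.7775.
I(X;Y) = 1.4388 + 1.4297 − 2.7775 = 0.091 bits.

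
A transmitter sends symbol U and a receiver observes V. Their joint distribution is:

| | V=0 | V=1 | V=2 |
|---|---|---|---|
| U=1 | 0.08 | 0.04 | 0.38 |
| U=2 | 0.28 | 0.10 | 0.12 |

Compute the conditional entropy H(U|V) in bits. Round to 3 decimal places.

0.793 bits

Marginals: p(U) = (0.5000, 0.5000), p(V) = (0.3600, 0.1400, 0.5000).
H(U|V) = Σ p(V) · H(U|V=·).
  V=0: p=0.3600, H(U|V=0) = 0.7642
  V=1: p=0.1400, H(U|V=1) = 0.8631
  V=2: p=0.5000, H(U|V=2) = 0.7950
Weighted sum = 0.793 bits.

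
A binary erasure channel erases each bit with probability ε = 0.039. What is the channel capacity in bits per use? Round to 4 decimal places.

Binary erasure channel: capacity C = 1 − ε.
C = 1 − 0.039 = 0.9610 bits per channel use.

0.9610 bits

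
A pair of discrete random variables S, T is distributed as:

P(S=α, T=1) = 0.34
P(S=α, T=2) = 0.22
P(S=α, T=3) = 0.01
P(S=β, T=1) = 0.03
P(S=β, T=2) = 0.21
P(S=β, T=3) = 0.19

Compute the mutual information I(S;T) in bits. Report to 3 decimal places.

0.348 bits

Marginals: p(S) = (0.5700, 0.4300), p(T) = (0.3700, 0.4300, 0.2000).
I(S;T) = H(S) + H(T) − H(S,T).
H(S) = 0.9858, H(T) = 1.5187, H(S,T) = 2.1560.
I(S;T) = 0.9858 + 1.5187 − 2.1560 = 0.348 bits.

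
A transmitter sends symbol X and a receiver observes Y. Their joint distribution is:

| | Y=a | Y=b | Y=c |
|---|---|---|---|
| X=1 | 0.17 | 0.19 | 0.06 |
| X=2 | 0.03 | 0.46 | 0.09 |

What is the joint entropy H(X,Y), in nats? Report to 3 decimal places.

1.465 nats

H(X,Y) = −Σ p(x,y)·ln p(x,y) over all 6 cells.
  cell (1,a): −0.17·ln0.17 = 0.3012
  cell (1,b): −0.19·ln0.19 = 0.3155
  cell (1,c): −0.06·ln0.06 = 0.1688
  cell (2,a): −0.03·ln0.03 = 0.1052
  cell (2,b): −0.46·ln0.46 = 0.3572
  cell (2,c): −0.09·ln0.09 = 0.2167
Sum = 1.465 nats.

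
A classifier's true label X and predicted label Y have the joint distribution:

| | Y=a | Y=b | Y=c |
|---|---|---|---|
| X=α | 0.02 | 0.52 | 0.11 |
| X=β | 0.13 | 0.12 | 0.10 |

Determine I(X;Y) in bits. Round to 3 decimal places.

0.194 bits

Marginals: p(X) = (0.6500, 0.3500), p(Y) = (0.1500, 0.6400, 0.2100).
I(X;Y) = Σ p(x,y)·log₂[p(x,y)/(p(x)p(y))].
  (α,a): 0.02·log₂(0.2051) = -0.0457
  (α,b): 0.52·log₂(1.2500) = 0.1674
  (α,c): 0.11·log₂(0.8059) = -0.0343
  (β,a): 0.13·log₂(2.4762) = 0.1701
  (β,b): 0.12·log₂(0.5357) = -0.1081
  (β,c): 0.10·log₂(1.3605) = 0.0444
Sum = 0.194 bits.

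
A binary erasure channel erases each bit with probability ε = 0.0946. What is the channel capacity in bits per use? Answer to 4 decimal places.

Binary erasure channel: capacity C = 1 − ε.
C = 1 − 0.0946 = 0.9054 bits per channel use.

0.9054 bits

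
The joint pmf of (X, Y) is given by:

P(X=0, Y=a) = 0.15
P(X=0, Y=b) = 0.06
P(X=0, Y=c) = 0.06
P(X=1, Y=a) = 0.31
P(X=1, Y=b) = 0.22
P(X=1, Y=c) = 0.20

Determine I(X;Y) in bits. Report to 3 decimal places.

Marginals: p(X) = (0.2700, 0.7300), p(Y) = (0.4600, 0.2800, 0.2600).
I(X;Y) = H(X) + H(Y) − H(X,Y).
H(X) = 0.8415, H(Y) = 1.5348, H(X,Y) = 2.3664.
I(X;Y) = 0.8415 + 1.5348 − 2.3664 = 0.010 bits.

0.010 bits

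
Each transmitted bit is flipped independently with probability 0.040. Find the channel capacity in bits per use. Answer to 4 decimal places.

Binary symmetric channel: C = 1 − h₂(ε) where h₂ is the binary entropy function.
h₂(0.040) = −0.040·log₂0.040 − 0.960·log₂0.960 = 0.2423.
C = 1 − 0.2423 = 0.7577 bits per channel use.

0.7577 bits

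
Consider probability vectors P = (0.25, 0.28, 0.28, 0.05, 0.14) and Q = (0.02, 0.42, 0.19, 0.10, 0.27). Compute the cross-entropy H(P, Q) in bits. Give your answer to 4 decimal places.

2.8628 bits

H(P,Q) = −Σ p·log₂ q.
  −0.25·log₂(0.02) = 1.41096
  −0.28·log₂(0.42) = 0.35043
  −0.28·log₂(0.19) = 0.67086
  −0.05·log₂(0.10) = 0.16610
  −0.14·log₂(0.27) = 0.26446
H(P,Q) = 2.8628 bits.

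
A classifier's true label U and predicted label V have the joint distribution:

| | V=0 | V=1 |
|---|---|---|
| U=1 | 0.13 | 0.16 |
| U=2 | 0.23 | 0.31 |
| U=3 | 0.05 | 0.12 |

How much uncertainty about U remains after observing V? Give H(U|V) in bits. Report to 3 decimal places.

1.424 bits

Chain rule: H(U|V) = H(U,V) − H(V).
Marginals: p(U) = (0.2900, 0.5400, 0.1700), p(V) = (0.4100, 0.5900).
H(U,V) = 2.4003 bits; H(V) = 0.9765 bits.
H(U|V) = 2.4003 − 0.9765 = 1.424 bits.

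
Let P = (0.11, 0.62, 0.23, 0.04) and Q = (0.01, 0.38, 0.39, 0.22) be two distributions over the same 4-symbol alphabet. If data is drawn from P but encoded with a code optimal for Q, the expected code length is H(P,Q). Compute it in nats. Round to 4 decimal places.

1.3836 nats

H(P,Q) = −Σ p·ln q.
  −0.11·ln(0.01) = 0.50657
  −0.62·ln(0.38) = 0.59990
  −0.23·ln(0.39) = 0.21657
  −0.04·ln(0.22) = 0.06057
H(P,Q) = 1.3836 nats.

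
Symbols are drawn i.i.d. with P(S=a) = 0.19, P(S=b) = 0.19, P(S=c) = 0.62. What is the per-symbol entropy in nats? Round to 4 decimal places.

0.9275 nats

H(S) = −Σ p·ln p.
  −(0.19)·ln(0.19) = 0.31554
  −(0.19)·ln(0.19) = 0.31554
  −(0.62)·ln(0.62) = 0.29638
Sum: 0.31554 + 0.31554 + 0.29638 = 0.9275 nats.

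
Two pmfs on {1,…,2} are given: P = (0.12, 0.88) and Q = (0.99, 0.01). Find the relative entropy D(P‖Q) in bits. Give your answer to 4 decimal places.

5.3190 bits

D(P‖Q) = Σ p·log₂(p/q).
  0.12·log₂(0.12/0.99) = -0.36533
  0.88·log₂(0.88/0.01) = 5.68430
D(P‖Q) = 5.3190 bits.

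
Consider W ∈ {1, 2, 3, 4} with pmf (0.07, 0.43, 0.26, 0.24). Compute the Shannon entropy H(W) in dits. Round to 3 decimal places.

H(W) = −Σ p·log₁₀ p.
  −(0.07)·log₁₀(0.07) = 0.0808
  −(0.43)·log₁₀(0.43) = 0.1576
  −(0.26)·log₁₀(0.26) = 0.1521
  −(0.24)·log₁₀(0.24) = 0.1487
Sum: 0.0808 + 0.1576 + 0.1521 + 0.1487 = 0.539 dits.

0.539 dits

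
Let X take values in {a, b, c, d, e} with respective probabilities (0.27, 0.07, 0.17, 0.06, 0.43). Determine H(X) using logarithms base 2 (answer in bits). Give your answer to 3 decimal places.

H(X) = −Σ p·log₂ p.
  −(0.27)·log₂(0.27) = 0.5100
  −(0.07)·log₂(0.07) = 0.2686
  −(0.17)·log₂(0.17) = 0.4346
  −(0.06)·log₂(0.06) = 0.2435
  −(0.43)·log₂(0.43) = 0.5236
Sum: 0.5100 + 0.2686 + 0.4346 + 0.2435 + 0.5236 = 1.980 bits.

1.980 bits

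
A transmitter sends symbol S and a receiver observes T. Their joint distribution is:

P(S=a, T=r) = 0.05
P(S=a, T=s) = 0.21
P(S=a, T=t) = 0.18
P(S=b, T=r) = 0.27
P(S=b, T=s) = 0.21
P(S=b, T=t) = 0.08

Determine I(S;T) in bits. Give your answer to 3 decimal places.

0.138 bits

Marginals: p(S) = (0.4400, 0.5600), p(T) = (0.3200, 0.4200, 0.2600).
I(S;T) = Σ p(x,y)·log₂[p(x,y)/(p(x)p(y))].
  (a,r): 0.05·log₂(0.3551) = -0.0747
  (a,s): 0.21·log₂(1.1364) = 0.0387
  (a,t): 0.18·log₂(1.5734) = 0.1177
  (b,r): 0.27·log₂(1.5067) = 0.1597
  (b,s): 0.21·log₂(0.8929) = -0.0343
  (b,t): 0.08·log₂(0.5495) = -0.0691
Sum = 0.138 bits.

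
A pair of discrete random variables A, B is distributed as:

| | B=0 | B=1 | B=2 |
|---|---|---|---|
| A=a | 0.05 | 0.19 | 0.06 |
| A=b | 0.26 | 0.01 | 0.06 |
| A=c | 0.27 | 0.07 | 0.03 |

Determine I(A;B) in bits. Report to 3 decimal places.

0.296 bits

Marginals: p(A) = (0.3000, 0.3300, 0.3700), p(B) = (0.5800, 0.2700, 0.1500).
I(A;B) = H(A) + H(B) − H(A,B).
H(A) = 1.5796, H(B) = 1.3764, H(A,B) = 2.6605.
I(A;B) = 1.5796 + 1.3764 − 2.6605 = 0.296 bits.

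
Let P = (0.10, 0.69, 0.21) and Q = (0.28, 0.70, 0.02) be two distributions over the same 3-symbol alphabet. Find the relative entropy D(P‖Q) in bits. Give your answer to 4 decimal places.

0.5495 bits

D(P‖Q) = Σ p·log₂(p/q).
  0.10·log₂(0.10/0.28) = -0.14854
  0.69·log₂(0.69/0.70) = -0.01432
  0.21·log₂(0.21/0.02) = 0.71239
D(P‖Q) = 0.5495 bits.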